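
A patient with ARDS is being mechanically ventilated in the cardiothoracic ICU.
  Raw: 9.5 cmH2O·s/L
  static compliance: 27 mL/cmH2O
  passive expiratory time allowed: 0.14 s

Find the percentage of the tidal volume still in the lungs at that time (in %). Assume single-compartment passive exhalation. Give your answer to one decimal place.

τ = R × C = 9.5 × 27 mL/cmH2O = 9.5 × 0.027 L/cmH2O = 0.2565 s.
Passive exhalation: V(t)/V₀ = e^(−t/τ) = e^(−0.14/0.2565) = 0.5794.
Fraction remaining = 0.5794 → 57.94%.

57.9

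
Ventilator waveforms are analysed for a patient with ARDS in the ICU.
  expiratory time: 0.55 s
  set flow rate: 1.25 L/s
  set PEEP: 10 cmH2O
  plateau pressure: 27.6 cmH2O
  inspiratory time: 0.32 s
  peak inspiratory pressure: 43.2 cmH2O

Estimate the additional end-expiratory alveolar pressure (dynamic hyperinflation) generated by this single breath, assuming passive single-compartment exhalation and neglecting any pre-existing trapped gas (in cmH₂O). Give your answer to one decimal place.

Vt = flow × Ti = 1.25 L/s × 0.32 s × 1000 mL/L = 400.0 mL.
R = (PIP − Pplat)/V̇ = (43.2 − 27.6) / 1.25 = 15.6/1.25 = 12.48 cmH2O·s/L.
C = Vt/(Pplat − PEEP) = 400.0 / (27.6 − 10) = 400.0/17.6 = 22.727 mL/cmH2O.
τ = R × C = 12.48 × 0.02273 L/cmH2O = 0.2837 s.
Fraction remaining = e^(−Te/τ) = e^(−0.55/0.2837) = 0.1439; trapped volume = 400.0 × 0.1439 = 57.56 mL.
Additional alveolar pressure from trapping ≈ V_trapped / C = 57.56 / 22.727 = 2.533 cmH2O.

2.5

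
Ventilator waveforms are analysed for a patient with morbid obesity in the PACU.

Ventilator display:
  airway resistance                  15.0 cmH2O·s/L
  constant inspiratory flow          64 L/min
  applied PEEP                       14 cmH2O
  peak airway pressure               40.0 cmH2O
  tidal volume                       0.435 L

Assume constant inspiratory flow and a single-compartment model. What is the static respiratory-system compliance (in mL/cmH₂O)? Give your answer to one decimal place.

Flow: 64 L/min ÷ 60 = 1.0667 L/s.
Equation of motion (constant flow): PIP = Vt/C + R·V̇ + PEEP.
Vt/C = PIP − R·V̇ − PEEP = 40.0 − 15.0×1.0667 − 14 = 40.0 − 16.001 − 14 = 9.999 cmH2O.
C = Vt / 9.999 = 435 / 9.999 = 43.504 mL/cmH2O.

43.5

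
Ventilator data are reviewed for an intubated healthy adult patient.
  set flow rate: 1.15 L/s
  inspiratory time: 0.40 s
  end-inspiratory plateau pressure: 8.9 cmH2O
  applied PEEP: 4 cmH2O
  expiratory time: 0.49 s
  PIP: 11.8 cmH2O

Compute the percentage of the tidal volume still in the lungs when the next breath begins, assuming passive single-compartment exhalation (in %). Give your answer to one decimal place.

Vt = flow × Ti = 1.15 L/s × 0.40 s × 1000 mL/L = 460.0 mL.
R = (PIP − Pplat)/V̇ = (11.8 − 8.9) / 1.15 = 2.9/1.15 = 2.522 cmH2O·s/L.
C = Vt/(Pplat − PEEP) = 460.0 / (8.9 − 4) = 460.0/4.9 = 93.878 mL/cmH2O.
τ = R × C = 2.522 × 0.09388 L/cmH2O = 0.2368 s.
Fraction remaining at end-expiration = e^(−Te/τ) = e^(−0.49/0.2368) = 0.1263 → 12.63%.

12.6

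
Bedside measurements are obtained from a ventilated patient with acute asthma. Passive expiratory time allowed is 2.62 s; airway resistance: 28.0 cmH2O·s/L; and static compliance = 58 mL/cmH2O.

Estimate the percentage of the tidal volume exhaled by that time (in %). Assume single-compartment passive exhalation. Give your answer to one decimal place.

τ = R × C = 28.0 × 58 mL/cmH2O = 28.0 × 0.058 L/cmH2O = 1.624 s.
Passive exhalation: V(t)/V₀ = e^(−t/τ) = e^(−2.62/1.624) = 0.1992.
Fraction exhaled = 1 − 0.1992 = 0.8008 → 80.08%.

80.1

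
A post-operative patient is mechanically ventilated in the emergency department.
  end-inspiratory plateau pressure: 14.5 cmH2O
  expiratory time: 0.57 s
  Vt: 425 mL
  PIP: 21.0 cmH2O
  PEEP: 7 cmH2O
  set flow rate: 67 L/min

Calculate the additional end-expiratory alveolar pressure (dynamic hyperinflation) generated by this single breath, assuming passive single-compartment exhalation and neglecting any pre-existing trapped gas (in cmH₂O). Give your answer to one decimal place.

Flow: 67 L/min ÷ 60 = 1.1167 L/s.
R = (PIP − Pplat)/V̇ = (21.0 − 14.5) / 1.1167 = 6.5/1.1167 = 5.821 cmH2O·s/L.
C = Vt/(Pplat − PEEP) = 425.0 / (14.5 − 7) = 425.0/7.5 = 56.667 mL/cmH2O.
τ = R × C = 5.821 × 0.05667 L/cmH2O = 0.3299 s.
Fraction remaining = e^(−Te/τ) = e^(−0.57/0.3299) = 0.1777; trapped volume = 425.0 × 0.1777 = 75.523 mL.
Additional alveolar pressure from trapping ≈ V_trapped / C = 75.523 / 56.667 = 1.333 cmH2O.

1.3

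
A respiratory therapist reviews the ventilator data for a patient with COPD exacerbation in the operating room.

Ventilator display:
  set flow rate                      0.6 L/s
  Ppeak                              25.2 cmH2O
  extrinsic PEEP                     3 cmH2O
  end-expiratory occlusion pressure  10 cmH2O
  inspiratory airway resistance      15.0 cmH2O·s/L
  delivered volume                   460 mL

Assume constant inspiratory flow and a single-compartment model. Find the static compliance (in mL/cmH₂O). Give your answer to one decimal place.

Total PEEP = 10 cmH2O (set 3 + intrinsic 7); this is the baseline alveolar pressure.
Equation of motion (constant flow): PIP = Vt/C + R·V̇ + PEEP.
Vt/C = PIP − R·V̇ − PEEP = 25.2 − 15.0×0.6 − 10 = 25.2 − 9.0 − 10 = 6.2 cmH2O.
C = Vt / 6.2 = 460 / 6.2 = 74.194 mL/cmH2O.

74.2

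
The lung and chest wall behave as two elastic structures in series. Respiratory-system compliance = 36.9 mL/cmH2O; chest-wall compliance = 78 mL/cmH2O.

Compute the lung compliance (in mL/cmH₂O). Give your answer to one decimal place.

70.0

1/CL = 1/Crs − 1/Ccw.
1/CL = 1/36.9 − 1/78 = 0.01428.
CL = 70.028 mL/cmH2O.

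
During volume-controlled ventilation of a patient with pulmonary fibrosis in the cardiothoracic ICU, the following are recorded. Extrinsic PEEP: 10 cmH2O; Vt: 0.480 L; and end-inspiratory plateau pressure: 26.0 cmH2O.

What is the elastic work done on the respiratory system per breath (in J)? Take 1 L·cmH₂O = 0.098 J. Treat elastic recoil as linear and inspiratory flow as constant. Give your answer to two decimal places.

0.38

Elastic work ≈ ½ × (Pplat − PEEP) × Vt = 0.5 × (26.0 − 10) × 0.480 L = 0.5 × 16.0 × 0.480 = 3.84 L·cmH2O.
× 0.098 J/(L·cmH2O) → 0.3763 J.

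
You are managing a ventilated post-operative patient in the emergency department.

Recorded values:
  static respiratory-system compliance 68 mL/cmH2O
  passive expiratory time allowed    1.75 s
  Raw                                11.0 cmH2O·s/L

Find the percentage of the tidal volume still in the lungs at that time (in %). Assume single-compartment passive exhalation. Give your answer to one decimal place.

9.6

τ = R × C = 11.0 × 68 mL/cmH2O = 11.0 × 0.068 L/cmH2O = 0.748 s.
Passive exhalation: V(t)/V₀ = e^(−t/τ) = e^(−1.75/0.748) = 0.09637.
Fraction remaining = 0.09637 → 9.637%.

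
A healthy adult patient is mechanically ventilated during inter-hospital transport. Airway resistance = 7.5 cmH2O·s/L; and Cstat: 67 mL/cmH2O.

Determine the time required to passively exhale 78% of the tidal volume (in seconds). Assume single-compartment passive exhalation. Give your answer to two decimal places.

τ = R × C = 7.5 × 67 mL/cmH2O = 7.5 × 0.067 L/cmH2O = 0.5025 s.
Exhaled fraction f = 1 − e^(−t/τ) → t = −τ·ln(1 − f) = −0.5025·ln(0.22) = 0.7608 s.

0.76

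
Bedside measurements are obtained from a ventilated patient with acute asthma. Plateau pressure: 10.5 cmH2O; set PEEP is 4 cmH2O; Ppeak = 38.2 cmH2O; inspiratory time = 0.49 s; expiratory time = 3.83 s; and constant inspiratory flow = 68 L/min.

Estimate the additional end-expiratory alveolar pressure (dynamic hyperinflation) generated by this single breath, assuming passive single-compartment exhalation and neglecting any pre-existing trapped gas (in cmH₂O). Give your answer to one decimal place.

Flow: 68 L/min ÷ 60 = 1.1333 L/s.
Vt = flow × Ti = 1.1333 L/s × 0.49 s × 1000 mL/L = 555.32 mL.
R = (PIP − Pplat)/V̇ = (38.2 − 10.5) / 1.1333 = 27.7/1.1333 = 24.442 cmH2O·s/L.
C = Vt/(Pplat − PEEP) = 555.32 / (10.5 − 4) = 555.32/6.5 = 85.434 mL/cmH2O.
τ = R × C = 24.442 × 0.08543 L/cmH2O = 2.088 s.
Fraction remaining = e^(−Te/τ) = e^(−3.83/2.088) = 0.1597; trapped volume = 555.32 × 0.1597 = 88.685 mL.
Additional alveolar pressure from trapping ≈ V_trapped / C = 88.685 / 85.434 = 1.038 cmH2O.

1.0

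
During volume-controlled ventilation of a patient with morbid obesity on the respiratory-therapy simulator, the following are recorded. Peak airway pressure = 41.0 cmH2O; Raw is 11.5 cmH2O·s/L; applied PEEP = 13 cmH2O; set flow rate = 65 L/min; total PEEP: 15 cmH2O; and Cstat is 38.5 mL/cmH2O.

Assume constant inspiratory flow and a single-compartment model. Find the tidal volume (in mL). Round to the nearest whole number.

Flow: 65 L/min ÷ 60 = 1.0833 L/s.
Total PEEP = 15 cmH2O (set 13 + intrinsic 2); this is the baseline alveolar pressure.
Equation of motion (constant flow): PIP = Vt/C + R·V̇ + PEEP.
Vt/C = PIP − R·V̇ − PEEP = 41.0 − 12.458 − 15 = 13.542 cmH2O.
Vt = C × 13.542 = 38.5 × 13.542 = 521.37 mL.

521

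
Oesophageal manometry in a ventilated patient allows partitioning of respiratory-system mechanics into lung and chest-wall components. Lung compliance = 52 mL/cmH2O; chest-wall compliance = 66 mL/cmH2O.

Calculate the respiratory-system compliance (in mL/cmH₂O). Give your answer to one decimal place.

29.1

Lung and chest wall are elastances in series: 1/Crs = 1/CL + 1/Ccw.
1/Crs = 1/52 + 1/66 = 0.03438.
Crs = 29.087 mL/cmH2O.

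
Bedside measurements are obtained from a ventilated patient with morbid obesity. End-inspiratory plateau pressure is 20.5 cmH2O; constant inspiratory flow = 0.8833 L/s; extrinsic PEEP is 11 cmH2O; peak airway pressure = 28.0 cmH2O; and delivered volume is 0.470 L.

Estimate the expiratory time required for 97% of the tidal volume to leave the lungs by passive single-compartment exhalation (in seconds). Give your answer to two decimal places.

1.47

R = (PIP − Pplat)/V̇ = (28.0 − 20.5) / 0.8833 = 7.5/0.8833 = 8.491 cmH2O·s/L.
C = Vt/(Pplat − PEEP) = 470.0 / (20.5 − 11) = 470.0/9.5 = 49.474 mL/cmH2O.
τ = R × C = 8.491 × 0.04947 L/cmH2O = 0.42 s.
t = −τ·ln(1 − 0.97) = −0.42·ln(0.03) = 1.473 s.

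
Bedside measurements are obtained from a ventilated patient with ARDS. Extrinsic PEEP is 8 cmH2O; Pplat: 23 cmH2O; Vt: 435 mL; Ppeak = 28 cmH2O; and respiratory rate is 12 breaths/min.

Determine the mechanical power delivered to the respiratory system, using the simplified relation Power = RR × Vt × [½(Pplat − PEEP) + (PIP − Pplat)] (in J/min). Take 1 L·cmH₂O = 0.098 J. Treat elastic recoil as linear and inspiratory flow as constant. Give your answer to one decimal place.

Per-breath work = Vt × [½(Pplat−PEEP) + (PIP−Pplat)] = 0.435 × [0.5×15.0 + 5.0] = 0.435 × 12.5 = 5.438 L·cmH2O.
Power = 12 × 5.438 = 65.256 L·cmH2O/min.
× 0.098 J/(L·cmH2O) → 6.395 J/min.

6.4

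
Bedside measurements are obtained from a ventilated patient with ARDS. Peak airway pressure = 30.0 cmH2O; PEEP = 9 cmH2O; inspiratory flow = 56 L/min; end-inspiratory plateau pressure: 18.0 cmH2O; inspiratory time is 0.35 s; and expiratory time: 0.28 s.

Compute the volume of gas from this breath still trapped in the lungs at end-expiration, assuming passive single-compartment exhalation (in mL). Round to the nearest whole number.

179

Flow: 56 L/min ÷ 60 = 0.9333 L/s.
Vt = flow × Ti = 0.9333 L/s × 0.35 s × 1000 mL/L = 326.66 mL.
R = (PIP − Pplat)/V̇ = (30.0 − 18.0) / 0.9333 = 12.0/0.9333 = 12.858 cmH2O·s/L.
C = Vt/(Pplat − PEEP) = 326.66 / (18.0 − 9) = 326.66/9.0 = 36.296 mL/cmH2O.
τ = R × C = 12.858 × 0.0363 L/cmH2O = 0.4667 s.
Fraction remaining = e^(−Te/τ) = e^(−0.28/0.4667) = 0.5488.
Trapped volume = 326.66 × 0.5488 = 179.27 mL.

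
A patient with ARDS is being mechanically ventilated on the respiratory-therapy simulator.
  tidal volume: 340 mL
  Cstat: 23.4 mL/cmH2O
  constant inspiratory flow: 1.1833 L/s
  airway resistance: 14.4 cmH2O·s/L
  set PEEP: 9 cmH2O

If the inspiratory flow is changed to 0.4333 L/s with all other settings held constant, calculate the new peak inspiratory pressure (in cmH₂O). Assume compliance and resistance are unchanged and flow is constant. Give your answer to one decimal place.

29.8

PIP = Vt/C + R·V̇ + PEEP (constant-flow equation of motion).
Only the resistive term changes: ΔPIP = R × ΔV̇ = 14.4 × (0.4333 − 1.1833) = 14.4 × -0.75 = -10.8 cmH2O.
Original PIP = 340/23.4 + 14.4×1.1833 + 9 = 40.569 cmH2O; new PIP = 40.569 + (-10.8) = 29.769 cmH2O.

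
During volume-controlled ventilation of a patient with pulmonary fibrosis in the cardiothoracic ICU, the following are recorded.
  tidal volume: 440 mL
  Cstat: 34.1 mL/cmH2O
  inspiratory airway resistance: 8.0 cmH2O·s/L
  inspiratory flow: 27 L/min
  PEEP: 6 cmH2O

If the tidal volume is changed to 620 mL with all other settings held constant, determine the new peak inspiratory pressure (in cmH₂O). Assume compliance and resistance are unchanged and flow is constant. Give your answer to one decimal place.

27.8

Flow: 27 L/min ÷ 60 = 0.45 L/s.
PIP = Vt/C + R·V̇ + PEEP (constant-flow equation of motion).
Only the elastic term changes: ΔPIP = ΔVt / C = (620 − 440) / 34.1 = 5.279 cmH2O.
Original PIP = 440/34.1 + 8.0×0.45 + 6 = 22.503 cmH2O; new PIP = 22.503 + (5.279) = 27.782 cmH2O.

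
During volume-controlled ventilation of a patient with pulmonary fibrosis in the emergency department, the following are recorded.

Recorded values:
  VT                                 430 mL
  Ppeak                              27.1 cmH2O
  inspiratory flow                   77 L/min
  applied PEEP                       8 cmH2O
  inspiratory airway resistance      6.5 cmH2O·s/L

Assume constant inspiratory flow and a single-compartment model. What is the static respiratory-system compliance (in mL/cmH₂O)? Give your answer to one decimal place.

40.0

Flow: 77 L/min ÷ 60 = 1.2833 L/s.
Equation of motion (constant flow): PIP = Vt/C + R·V̇ + PEEP.
Vt/C = PIP − R·V̇ − PEEP = 27.1 − 6.5×1.2833 − 8 = 27.1 − 8.341 − 8 = 10.759 cmH2O.
C = Vt / 10.759 = 430 / 10.759 = 39.967 mL/cmH2O.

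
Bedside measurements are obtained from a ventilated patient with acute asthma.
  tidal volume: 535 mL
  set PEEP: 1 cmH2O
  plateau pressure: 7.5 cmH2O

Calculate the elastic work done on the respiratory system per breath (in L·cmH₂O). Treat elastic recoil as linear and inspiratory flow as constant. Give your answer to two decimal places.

Elastic work ≈ ½ × (Pplat − PEEP) × Vt = 0.5 × (7.5 − 1) × 0.535 L = 0.5 × 6.5 × 0.535 = 1.739 L·cmH2O.

1.74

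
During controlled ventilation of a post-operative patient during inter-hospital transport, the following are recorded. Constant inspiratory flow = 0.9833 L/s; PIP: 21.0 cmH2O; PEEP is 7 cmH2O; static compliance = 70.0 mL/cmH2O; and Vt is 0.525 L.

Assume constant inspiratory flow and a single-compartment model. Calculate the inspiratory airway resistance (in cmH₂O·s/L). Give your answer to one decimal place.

Equation of motion (constant flow): PIP = Vt/C + R·V̇ + PEEP.
R·V̇ = PIP − Vt/C − PEEP = 21.0 − 525/70.0 − 7 = 21.0 − 7.5 − 7 = 6.5 cmH2O.
R = 6.5 / 0.9833 = 6.61 cmH2O·s/L.

6.6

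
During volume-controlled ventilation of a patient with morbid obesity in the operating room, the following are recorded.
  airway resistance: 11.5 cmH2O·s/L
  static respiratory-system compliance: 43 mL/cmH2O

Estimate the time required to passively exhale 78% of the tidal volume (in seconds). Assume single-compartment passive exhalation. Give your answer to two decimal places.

0.75

τ = R × C = 11.5 × 43 mL/cmH2O = 11.5 × 0.043 L/cmH2O = 0.4945 s.
Exhaled fraction f = 1 − e^(−t/τ) → t = −τ·ln(1 − f) = −0.4945·ln(0.22) = 0.7487 s.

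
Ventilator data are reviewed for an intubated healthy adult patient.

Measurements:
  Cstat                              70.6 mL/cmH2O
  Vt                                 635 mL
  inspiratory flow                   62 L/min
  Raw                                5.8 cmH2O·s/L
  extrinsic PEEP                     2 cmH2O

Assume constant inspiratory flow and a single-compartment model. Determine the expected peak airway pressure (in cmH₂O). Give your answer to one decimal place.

17.0

Flow: 62 L/min ÷ 60 = 1.0333 L/s.
Equation of motion (constant flow): PIP = Vt/C + R·V̇ + PEEP.
PIP = 635/70.6 + 5.8×1.0333 + 2 = 8.994 + 5.993 + 2 = 16.987 cmH2O.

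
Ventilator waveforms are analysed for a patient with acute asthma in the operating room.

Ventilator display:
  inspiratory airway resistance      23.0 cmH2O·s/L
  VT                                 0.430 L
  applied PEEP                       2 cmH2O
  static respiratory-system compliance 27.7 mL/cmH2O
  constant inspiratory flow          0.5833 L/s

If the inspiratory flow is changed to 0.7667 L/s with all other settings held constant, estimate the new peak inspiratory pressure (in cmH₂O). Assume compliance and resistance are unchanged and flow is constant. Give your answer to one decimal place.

PIP = Vt/C + R·V̇ + PEEP (constant-flow equation of motion).
Only the resistive term changes: ΔPIP = R × ΔV̇ = 23.0 × (0.7667 − 0.5833) = 23.0 × 0.1834 = 4.218 cmH2O.
Original PIP = 430/27.7 + 23.0×0.5833 + 2 = 30.939 cmH2O; new PIP = 30.939 + (4.218) = 35.157 cmH2O.

35.2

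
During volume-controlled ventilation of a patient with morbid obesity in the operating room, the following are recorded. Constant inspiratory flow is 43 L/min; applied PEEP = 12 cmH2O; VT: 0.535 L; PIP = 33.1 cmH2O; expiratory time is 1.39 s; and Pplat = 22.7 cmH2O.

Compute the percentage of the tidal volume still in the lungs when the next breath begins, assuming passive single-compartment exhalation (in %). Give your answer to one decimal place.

14.7

Flow: 43 L/min ÷ 60 = 0.7167 L/s.
R = (PIP − Pplat)/V̇ = (33.1 − 22.7) / 0.7167 = 10.4/0.7167 = 14.511 cmH2O·s/L.
C = Vt/(Pplat − PEEP) = 535.0 / (22.7 − 12) = 535.0/10.7 = 50.0 mL/cmH2O.
τ = R × C = 14.511 × 0.05 L/cmH2O = 0.7256 s.
Fraction remaining at end-expiration = e^(−Te/τ) = e^(−1.39/0.7256) = 0.1472 → 14.72%.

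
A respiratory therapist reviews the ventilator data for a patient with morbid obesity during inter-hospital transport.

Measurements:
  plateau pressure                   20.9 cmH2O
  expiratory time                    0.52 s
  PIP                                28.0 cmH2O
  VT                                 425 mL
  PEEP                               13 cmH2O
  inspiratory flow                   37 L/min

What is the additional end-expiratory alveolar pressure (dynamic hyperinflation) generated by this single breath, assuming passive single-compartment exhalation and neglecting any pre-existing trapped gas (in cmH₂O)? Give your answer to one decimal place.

Flow: 37 L/min ÷ 60 = 0.6167 L/s.
R = (PIP − Pplat)/V̇ = (28.0 − 20.9) / 0.6167 = 7.1/0.6167 = 11.513 cmH2O·s/L.
C = Vt/(Pplat − PEEP) = 425.0 / (20.9 − 13) = 425.0/7.9 = 53.797 mL/cmH2O.
τ = R × C = 11.513 × 0.0538 L/cmH2O = 0.6194 s.
Fraction remaining = e^(−Te/τ) = e^(−0.52/0.6194) = 0.4319; trapped volume = 425.0 × 0.4319 = 183.56 mL.
Additional alveolar pressure from trapping ≈ V_trapped / C = 183.56 / 53.797 = 3.412 cmH2O.

3.4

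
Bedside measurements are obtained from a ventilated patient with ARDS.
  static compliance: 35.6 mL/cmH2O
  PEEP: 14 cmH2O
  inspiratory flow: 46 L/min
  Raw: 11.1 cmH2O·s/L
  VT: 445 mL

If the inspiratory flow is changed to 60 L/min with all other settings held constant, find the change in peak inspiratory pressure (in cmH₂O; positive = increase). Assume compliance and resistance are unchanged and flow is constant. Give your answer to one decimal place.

2.6

Flow: 46 L/min ÷ 60 = 0.7667 L/s.
New flow: 60 L/min ÷ 60 = 1 L/s.
PIP = Vt/C + R·V̇ + PEEP (constant-flow equation of motion).
Only the resistive term changes: ΔPIP = R × ΔV̇ = 11.1 × (1 − 0.7667) = 11.1 × 0.2333 = 2.59 cmH2O.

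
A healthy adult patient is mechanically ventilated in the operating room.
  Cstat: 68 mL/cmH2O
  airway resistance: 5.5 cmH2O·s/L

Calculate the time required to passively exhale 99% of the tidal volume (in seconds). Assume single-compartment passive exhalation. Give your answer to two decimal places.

τ = R × C = 5.5 × 68 mL/cmH2O = 5.5 × 0.068 L/cmH2O = 0.374 s.
Exhaled fraction f = 1 − e^(−t/τ) → t = −τ·ln(1 − f) = −0.374·ln(0.01) = 1.722 s.

1.72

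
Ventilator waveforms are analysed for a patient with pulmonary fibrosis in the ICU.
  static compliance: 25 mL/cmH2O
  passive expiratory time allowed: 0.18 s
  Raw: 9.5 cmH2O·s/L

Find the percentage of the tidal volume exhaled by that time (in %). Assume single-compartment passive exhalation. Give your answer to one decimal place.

53.1

τ = R × C = 9.5 × 25 mL/cmH2O = 9.5 × 0.025 L/cmH2O = 0.2375 s.
Passive exhalation: V(t)/V₀ = e^(−t/τ) = e^(−0.18/0.2375) = 0.4687.
Fraction exhaled = 1 − 0.4687 = 0.5313 → 53.13%.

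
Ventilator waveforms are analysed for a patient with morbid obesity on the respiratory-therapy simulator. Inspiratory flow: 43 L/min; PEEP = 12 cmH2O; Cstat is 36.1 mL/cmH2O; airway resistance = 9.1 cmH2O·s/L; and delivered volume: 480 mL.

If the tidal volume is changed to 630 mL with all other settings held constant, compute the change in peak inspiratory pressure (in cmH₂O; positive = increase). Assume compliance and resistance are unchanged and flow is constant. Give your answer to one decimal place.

PIP = Vt/C + R·V̇ + PEEP (constant-flow equation of motion).
Only the elastic term changes: ΔPIP = ΔVt / C = (630 − 480) / 36.1 = 4.155 cmH2O.

4.2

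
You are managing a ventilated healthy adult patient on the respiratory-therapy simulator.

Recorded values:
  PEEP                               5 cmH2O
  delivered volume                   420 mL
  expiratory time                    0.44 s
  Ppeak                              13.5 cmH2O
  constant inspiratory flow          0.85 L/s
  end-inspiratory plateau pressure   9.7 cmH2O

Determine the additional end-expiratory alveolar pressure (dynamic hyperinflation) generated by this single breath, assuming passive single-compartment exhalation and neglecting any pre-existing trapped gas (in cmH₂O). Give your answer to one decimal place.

R = (PIP − Pplat)/V̇ = (13.5 − 9.7) / 0.85 = 3.8/0.85 = 4.471 cmH2O·s/L.
C = Vt/(Pplat − PEEP) = 420.0 / (9.7 − 5) = 420.0/4.7 = 89.362 mL/cmH2O.
τ = R × C = 4.471 × 0.08936 L/cmH2O = 0.3995 s.
Fraction remaining = e^(−Te/τ) = e^(−0.44/0.3995) = 0.3324; trapped volume = 420.0 × 0.3324 = 139.61 mL.
Additional alveolar pressure from trapping ≈ V_trapped / C = 139.61 / 89.362 = 1.562 cmH2O.

1.6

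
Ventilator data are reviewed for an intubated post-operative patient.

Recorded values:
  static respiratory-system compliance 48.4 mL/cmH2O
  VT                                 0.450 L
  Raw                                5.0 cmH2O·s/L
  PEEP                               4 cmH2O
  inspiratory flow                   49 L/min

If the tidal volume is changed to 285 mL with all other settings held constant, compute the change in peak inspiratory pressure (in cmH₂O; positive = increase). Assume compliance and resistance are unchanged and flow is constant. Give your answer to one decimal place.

PIP = Vt/C + R·V̇ + PEEP (constant-flow equation of motion).
Only the elastic term changes: ΔPIP = ΔVt / C = (285 − 450) / 48.4 = -3.409 cmH2O.

-3.4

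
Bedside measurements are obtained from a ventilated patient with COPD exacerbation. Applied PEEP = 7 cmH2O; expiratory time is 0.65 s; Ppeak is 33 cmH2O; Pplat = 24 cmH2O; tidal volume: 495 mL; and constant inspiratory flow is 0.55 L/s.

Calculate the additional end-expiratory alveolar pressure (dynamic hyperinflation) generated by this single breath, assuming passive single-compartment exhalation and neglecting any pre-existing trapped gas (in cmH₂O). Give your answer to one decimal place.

4.3

R = (PIP − Pplat)/V̇ = (33 − 24) / 0.55 = 9.0/0.55 = 16.364 cmH2O·s/L.
C = Vt/(Pplat − PEEP) = 495.0 / (24 − 7) = 495.0/17.0 = 29.118 mL/cmH2O.
τ = R × C = 16.364 × 0.02912 L/cmH2O = 0.4765 s.
Fraction remaining = e^(−Te/τ) = e^(−0.65/0.4765) = 0.2556; trapped volume = 495.0 × 0.2556 = 126.52 mL.
Additional alveolar pressure from trapping ≈ V_trapped / C = 126.52 / 29.118 = 4.345 cmH2O.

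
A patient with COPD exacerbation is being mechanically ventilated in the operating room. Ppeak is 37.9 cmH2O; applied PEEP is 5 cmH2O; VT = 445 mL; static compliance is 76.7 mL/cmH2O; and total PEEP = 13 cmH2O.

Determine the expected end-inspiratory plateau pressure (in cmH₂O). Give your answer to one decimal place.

End-expiratory occlusion gives total PEEP = 13 cmH2O (intrinsic PEEP = 13 − 5 = 8). Use total PEEP for the elastic gradient.
Pplat = PEEPtotal + Vt / Cstat = 13 + 445 / 76.7 = 13 + 5.802 = 18.802 cmH2O.

18.8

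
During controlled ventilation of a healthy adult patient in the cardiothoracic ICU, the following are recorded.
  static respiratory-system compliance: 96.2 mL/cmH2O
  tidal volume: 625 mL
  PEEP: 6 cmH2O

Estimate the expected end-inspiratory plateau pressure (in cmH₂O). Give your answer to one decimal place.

Pplat = PEEP + Vt / Cstat = 6 + 625 / 96.2 = 6 + 6.497 = 12.497 cmH2O.

12.5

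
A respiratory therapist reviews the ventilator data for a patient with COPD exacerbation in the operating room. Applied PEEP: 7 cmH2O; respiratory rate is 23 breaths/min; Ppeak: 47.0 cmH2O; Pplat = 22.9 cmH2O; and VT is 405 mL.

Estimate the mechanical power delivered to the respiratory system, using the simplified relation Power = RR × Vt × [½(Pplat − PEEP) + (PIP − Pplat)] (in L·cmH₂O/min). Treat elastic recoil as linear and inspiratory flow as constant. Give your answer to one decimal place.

298.5

Per-breath work = Vt × [½(Pplat−PEEP) + (PIP−Pplat)] = 0.405 × [0.5×15.9 + 24.1] = 0.405 × 32.05 = 12.98 L·cmH2O.
Power = 23 × 12.98 = 298.54 L·cmH2O/min.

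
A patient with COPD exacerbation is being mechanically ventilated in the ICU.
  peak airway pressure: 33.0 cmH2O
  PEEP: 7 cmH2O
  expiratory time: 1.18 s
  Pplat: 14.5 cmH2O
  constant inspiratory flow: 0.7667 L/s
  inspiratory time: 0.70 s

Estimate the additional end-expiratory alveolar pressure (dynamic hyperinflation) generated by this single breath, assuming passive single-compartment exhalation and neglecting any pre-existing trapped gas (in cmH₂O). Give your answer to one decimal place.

Vt = flow × Ti = 0.7667 L/s × 0.70 s × 1000 mL/L = 536.69 mL.
R = (PIP − Pplat)/V̇ = (33.0 − 14.5) / 0.7667 = 18.5/0.7667 = 24.129 cmH2O·s/L.
C = Vt/(Pplat − PEEP) = 536.69 / (14.5 − 7) = 536.69/7.5 = 71.559 mL/cmH2O.
τ = R × C = 24.129 × 0.07156 L/cmH2O = 1.727 s.
Fraction remaining = e^(−Te/τ) = e^(−1.18/1.727) = 0.505; trapped volume = 536.69 × 0.505 = 271.03 mL.
Additional alveolar pressure from trapping ≈ V_trapped / C = 271.03 / 71.559 = 3.788 cmH2O.

3.8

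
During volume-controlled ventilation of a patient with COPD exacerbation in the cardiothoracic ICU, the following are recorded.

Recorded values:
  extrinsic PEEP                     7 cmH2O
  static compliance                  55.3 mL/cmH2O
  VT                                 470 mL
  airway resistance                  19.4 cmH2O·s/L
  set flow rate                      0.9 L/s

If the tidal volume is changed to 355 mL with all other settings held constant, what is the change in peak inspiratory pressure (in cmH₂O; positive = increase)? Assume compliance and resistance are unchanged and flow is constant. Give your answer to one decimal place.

PIP = Vt/C + R·V̇ + PEEP (constant-flow equation of motion).
Only the elastic term changes: ΔPIP = ΔVt / C = (355 − 470) / 55.3 = -2.08 cmH2O.

-2.1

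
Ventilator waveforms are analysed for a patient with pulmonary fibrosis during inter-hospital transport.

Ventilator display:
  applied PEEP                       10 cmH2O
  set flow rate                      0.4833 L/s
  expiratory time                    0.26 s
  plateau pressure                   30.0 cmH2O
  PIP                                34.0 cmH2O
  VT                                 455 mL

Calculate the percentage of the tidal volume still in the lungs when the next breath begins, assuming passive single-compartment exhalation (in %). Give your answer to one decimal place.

R = (PIP − Pplat)/V̇ = (34.0 − 30.0) / 0.4833 = 4.0/0.4833 = 8.276 cmH2O·s/L.
C = Vt/(Pplat − PEEP) = 455.0 / (30.0 − 10) = 455.0/20.0 = 22.75 mL/cmH2O.
τ = R × C = 8.276 × 0.02275 L/cmH2O = 0.1883 s.
Fraction remaining at end-expiration = e^(−Te/τ) = e^(−0.26/0.1883) = 0.2514 → 25.14%.

25.1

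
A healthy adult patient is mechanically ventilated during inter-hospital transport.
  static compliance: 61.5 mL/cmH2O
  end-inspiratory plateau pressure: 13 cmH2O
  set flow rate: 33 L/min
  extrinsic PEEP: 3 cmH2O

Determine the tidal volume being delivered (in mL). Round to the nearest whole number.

615

Vt = Cstat × (Pplat − PEEP) = 61.5 × (13 − 3) = 61.5 × 10.0 = 615.0 mL.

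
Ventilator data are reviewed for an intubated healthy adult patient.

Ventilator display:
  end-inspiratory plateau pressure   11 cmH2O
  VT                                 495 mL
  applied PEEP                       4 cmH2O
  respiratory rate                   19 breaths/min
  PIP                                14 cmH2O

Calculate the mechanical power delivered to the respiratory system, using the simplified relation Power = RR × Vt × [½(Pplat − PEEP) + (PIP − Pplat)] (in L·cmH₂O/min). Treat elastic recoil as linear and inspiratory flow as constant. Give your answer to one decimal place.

Per-breath work = Vt × [½(Pplat−PEEP) + (PIP−Pplat)] = 0.495 × [0.5×7.0 + 3.0] = 0.495 × 6.5 = 3.218 L·cmH2O.
Power = 19 × 3.218 = 61.142 L·cmH2O/min.

61.1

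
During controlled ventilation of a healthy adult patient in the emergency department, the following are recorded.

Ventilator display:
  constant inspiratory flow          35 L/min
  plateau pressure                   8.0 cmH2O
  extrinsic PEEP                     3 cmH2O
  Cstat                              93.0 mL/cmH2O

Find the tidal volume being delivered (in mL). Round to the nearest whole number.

465

Vt = Cstat × (Pplat − PEEP) = 93.0 × (8.0 − 3) = 93.0 × 5.0 = 465.0 mL.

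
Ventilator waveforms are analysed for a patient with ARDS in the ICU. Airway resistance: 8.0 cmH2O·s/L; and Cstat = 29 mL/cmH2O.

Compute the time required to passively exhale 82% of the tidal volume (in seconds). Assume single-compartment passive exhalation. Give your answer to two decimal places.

0.40

τ = R × C = 8.0 × 29 mL/cmH2O = 8.0 × 0.029 L/cmH2O = 0.232 s.
Exhaled fraction f = 1 − e^(−t/τ) → t = −τ·ln(1 − f) = −0.232·ln(0.18) = 0.3978 s.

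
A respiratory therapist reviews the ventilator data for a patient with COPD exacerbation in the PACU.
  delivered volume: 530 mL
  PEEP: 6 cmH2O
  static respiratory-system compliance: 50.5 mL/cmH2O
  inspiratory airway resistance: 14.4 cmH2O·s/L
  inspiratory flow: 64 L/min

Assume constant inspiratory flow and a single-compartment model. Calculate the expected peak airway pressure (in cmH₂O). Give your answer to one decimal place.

31.9

Flow: 64 L/min ÷ 60 = 1.0667 L/s.
Equation of motion (constant flow): PIP = Vt/C + R·V̇ + PEEP.
PIP = 530/50.5 + 14.4×1.0667 + 6 = 10.495 + 15.36 + 6 = 31.855 cmH2O.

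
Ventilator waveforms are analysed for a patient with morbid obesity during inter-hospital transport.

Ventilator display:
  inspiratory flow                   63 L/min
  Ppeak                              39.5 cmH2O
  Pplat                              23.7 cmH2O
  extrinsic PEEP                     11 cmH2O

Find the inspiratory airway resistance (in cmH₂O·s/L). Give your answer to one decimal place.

15.0

Flow: 63 L/min ÷ 60 = 1.05 L/s.
Raw = (PIP − Pplat) / flow = (39.5 − 23.7) / 1.05 = 15.8 / 1.05 = 15.048 cmH2O·s/L.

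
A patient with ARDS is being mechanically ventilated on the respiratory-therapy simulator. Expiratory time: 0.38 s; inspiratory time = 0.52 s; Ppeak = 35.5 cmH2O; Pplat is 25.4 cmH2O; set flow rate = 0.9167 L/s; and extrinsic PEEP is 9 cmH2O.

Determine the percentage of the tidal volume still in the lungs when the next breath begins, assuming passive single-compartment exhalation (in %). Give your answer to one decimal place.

Vt = flow × Ti = 0.9167 L/s × 0.52 s × 1000 mL/L = 476.68 mL.
R = (PIP − Pplat)/V̇ = (35.5 − 25.4) / 0.9167 = 10.1/0.9167 = 11.018 cmH2O·s/L.
C = Vt/(Pplat − PEEP) = 476.68 / (25.4 − 9) = 476.68/16.4 = 29.066 mL/cmH2O.
τ = R × C = 11.018 × 0.02907 L/cmH2O = 0.3203 s.
Fraction remaining at end-expiration = e^(−Te/τ) = e^(−0.38/0.3203) = 0.3053 → 30.53%.

30.5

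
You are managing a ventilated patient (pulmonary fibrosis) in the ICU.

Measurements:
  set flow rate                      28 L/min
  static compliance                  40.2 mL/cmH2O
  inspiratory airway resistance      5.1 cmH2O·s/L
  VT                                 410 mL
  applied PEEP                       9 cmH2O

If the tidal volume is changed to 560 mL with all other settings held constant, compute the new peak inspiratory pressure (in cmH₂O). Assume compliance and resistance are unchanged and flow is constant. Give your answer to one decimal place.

25.3

Flow: 28 L/min ÷ 60 = 0.4667 L/s.
PIP = Vt/C + R·V̇ + PEEP (constant-flow equation of motion).
Only the elastic term changes: ΔPIP = ΔVt / C = (560 − 410) / 40.2 = 3.731 cmH2O.
Original PIP = 410/40.2 + 5.1×0.4667 + 9 = 21.579 cmH2O; new PIP = 21.579 + (3.731) = 25.31 cmH2O.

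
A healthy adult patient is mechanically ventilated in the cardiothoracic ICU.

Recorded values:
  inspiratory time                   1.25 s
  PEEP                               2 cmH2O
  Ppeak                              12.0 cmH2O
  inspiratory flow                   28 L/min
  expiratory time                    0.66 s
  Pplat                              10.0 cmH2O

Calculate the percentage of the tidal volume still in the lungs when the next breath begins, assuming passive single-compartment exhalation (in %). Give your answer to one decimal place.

12.1

Flow: 28 L/min ÷ 60 = 0.4667 L/s.
Vt = flow × Ti = 0.4667 L/s × 1.25 s × 1000 mL/L = 583.38 mL.
R = (PIP − Pplat)/V̇ = (12.0 − 10.0) / 0.4667 = 2.0/0.4667 = 4.285 cmH2O·s/L.
C = Vt/(Pplat − PEEP) = 583.38 / (10.0 − 2) = 583.38/8.0 = 72.923 mL/cmH2O.
τ = R × C = 4.285 × 0.07292 L/cmH2O = 0.3125 s.
Fraction remaining at end-expiration = e^(−Te/τ) = e^(−0.66/0.3125) = 0.121 → 12.1%.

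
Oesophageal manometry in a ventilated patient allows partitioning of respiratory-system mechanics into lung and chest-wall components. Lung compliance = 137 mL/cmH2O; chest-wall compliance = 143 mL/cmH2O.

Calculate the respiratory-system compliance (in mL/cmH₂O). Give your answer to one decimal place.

Lung and chest wall are elastances in series: 1/Crs = 1/CL + 1/Ccw.
1/Crs = 1/137 + 1/143 = 0.01429.
Crs = 69.979 mL/cmH2O.

70.0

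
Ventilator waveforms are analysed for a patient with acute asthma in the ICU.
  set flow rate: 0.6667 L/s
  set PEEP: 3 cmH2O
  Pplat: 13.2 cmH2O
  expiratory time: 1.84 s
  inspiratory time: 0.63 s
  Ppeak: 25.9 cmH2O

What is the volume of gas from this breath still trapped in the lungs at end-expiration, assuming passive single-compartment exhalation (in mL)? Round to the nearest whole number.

40

Vt = flow × Ti = 0.6667 L/s × 0.63 s × 1000 mL/L = 420.02 mL.
R = (PIP − Pplat)/V̇ = (25.9 − 13.2) / 0.6667 = 12.7/0.6667 = 19.049 cmH2O·s/L.
C = Vt/(Pplat − PEEP) = 420.02 / (13.2 − 3) = 420.02/10.2 = 41.178 mL/cmH2O.
τ = R × C = 19.049 × 0.04118 L/cmH2O = 0.7844 s.
Fraction remaining = e^(−Te/τ) = e^(−1.84/0.7844) = 0.09578.
Trapped volume = 420.02 × 0.09578 = 40.23 mL.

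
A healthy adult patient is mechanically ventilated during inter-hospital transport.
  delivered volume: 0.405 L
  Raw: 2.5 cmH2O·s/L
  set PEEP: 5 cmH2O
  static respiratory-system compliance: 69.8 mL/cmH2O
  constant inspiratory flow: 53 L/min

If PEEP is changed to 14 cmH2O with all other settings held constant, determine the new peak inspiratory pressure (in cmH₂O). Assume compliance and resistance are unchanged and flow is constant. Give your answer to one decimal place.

Flow: 53 L/min ÷ 60 = 0.8833 L/s.
PIP = Vt/C + R·V̇ + PEEP (constant-flow equation of motion).
Only the baseline term changes: ΔPIP = ΔPEEP = 14 − 5 = 9.0 cmH2O.
Original PIP = 405/69.8 + 2.5×0.8833 + 5 = 13.011 cmH2O; new PIP = 13.011 + (9.0) = 22.011 cmH2O.

22.0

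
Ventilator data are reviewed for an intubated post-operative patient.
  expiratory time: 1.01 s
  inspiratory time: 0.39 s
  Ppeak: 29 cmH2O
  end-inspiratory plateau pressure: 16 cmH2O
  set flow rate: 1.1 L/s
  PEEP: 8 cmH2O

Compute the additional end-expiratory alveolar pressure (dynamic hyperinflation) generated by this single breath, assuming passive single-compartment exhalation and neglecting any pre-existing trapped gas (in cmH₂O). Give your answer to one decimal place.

1.6

Vt = flow × Ti = 1.1 L/s × 0.39 s × 1000 mL/L = 429.0 mL.
R = (PIP − Pplat)/V̇ = (29 − 16) / 1.1 = 13.0/1.1 = 11.818 cmH2O·s/L.
C = Vt/(Pplat − PEEP) = 429.0 / (16 − 8) = 429.0/8.0 = 53.625 mL/cmH2O.
τ = R × C = 11.818 × 0.05363 L/cmH2O = 0.6338 s.
Fraction remaining = e^(−Te/τ) = e^(−1.01/0.6338) = 0.2032; trapped volume = 429.0 × 0.2032 = 87.173 mL.
Additional alveolar pressure from trapping ≈ V_trapped / C = 87.173 / 53.625 = 1.626 cmH2O.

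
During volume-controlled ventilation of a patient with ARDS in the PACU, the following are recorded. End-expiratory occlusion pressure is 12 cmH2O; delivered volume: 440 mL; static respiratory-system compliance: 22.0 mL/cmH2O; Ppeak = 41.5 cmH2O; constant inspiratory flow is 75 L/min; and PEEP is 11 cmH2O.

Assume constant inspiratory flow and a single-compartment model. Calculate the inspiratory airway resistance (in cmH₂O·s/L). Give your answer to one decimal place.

Flow: 75 L/min ÷ 60 = 1.25 L/s.
Total PEEP = 12 cmH2O (set 11 + intrinsic 1); this is the baseline alveolar pressure.
Equation of motion (constant flow): PIP = Vt/C + R·V̇ + PEEP.
R·V̇ = PIP − Vt/C − PEEP = 41.5 − 440/22.0 − 12 = 41.5 − 20.0 − 12 = 9.5 cmH2O.
R = 9.5 / 1.25 = 7.6 cmH2O·s/L.

7.6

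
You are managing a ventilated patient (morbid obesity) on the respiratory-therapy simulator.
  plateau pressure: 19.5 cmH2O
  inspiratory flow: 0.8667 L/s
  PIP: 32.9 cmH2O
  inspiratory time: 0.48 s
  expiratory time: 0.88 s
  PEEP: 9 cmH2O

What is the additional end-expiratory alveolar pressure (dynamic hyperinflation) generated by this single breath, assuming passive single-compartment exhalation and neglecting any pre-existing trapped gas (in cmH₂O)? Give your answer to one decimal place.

2.5

Vt = flow × Ti = 0.8667 L/s × 0.48 s × 1000 mL/L = 416.02 mL.
R = (PIP − Pplat)/V̇ = (32.9 − 19.5) / 0.8667 = 13.4/0.8667 = 15.461 cmH2O·s/L.
C = Vt/(Pplat − PEEP) = 416.02 / (19.5 − 9) = 416.02/10.5 = 39.621 mL/cmH2O.
τ = R × C = 15.461 × 0.03962 L/cmH2O = 0.6126 s.
Fraction remaining = e^(−Te/τ) = e^(−0.88/0.6126) = 0.2378; trapped volume = 416.02 × 0.2378 = 98.93 mL.
Additional alveolar pressure from trapping ≈ V_trapped / C = 98.93 / 39.621 = 2.497 cmH2O.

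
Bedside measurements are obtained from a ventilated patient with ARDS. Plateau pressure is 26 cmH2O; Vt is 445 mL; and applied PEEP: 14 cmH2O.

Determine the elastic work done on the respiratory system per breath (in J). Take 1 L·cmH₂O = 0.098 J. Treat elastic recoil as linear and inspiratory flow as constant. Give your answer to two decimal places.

Elastic work ≈ ½ × (Pplat − PEEP) × Vt = 0.5 × (26 − 14) × 0.445 L = 0.5 × 12.0 × 0.445 = 2.67 L·cmH2O.
× 0.098 J/(L·cmH2O) → 0.2617 J.

0.26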